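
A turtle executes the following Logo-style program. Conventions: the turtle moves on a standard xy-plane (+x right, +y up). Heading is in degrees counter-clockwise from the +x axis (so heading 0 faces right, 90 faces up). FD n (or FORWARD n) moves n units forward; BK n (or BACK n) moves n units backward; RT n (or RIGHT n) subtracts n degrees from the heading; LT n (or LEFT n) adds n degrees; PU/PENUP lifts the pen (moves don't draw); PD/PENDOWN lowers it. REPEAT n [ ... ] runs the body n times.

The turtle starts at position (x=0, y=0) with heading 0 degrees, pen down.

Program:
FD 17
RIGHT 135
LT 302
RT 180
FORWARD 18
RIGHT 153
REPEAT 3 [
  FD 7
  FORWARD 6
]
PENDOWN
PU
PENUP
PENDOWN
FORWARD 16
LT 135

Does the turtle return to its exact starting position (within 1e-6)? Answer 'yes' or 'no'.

Executing turtle program step by step:
Start: pos=(0,0), heading=0, pen down
FD 17: (0,0) -> (17,0) [heading=0, draw]
RT 135: heading 0 -> 225
LT 302: heading 225 -> 167
RT 180: heading 167 -> 347
FD 18: (17,0) -> (34.539,-4.049) [heading=347, draw]
RT 153: heading 347 -> 194
REPEAT 3 [
  -- iteration 1/3 --
  FD 7: (34.539,-4.049) -> (27.747,-5.743) [heading=194, draw]
  FD 6: (27.747,-5.743) -> (21.925,-7.194) [heading=194, draw]
  -- iteration 2/3 --
  FD 7: (21.925,-7.194) -> (15.133,-8.888) [heading=194, draw]
  FD 6: (15.133,-8.888) -> (9.311,-10.339) [heading=194, draw]
  -- iteration 3/3 --
  FD 7: (9.311,-10.339) -> (2.519,-12.033) [heading=194, draw]
  FD 6: (2.519,-12.033) -> (-3.303,-13.484) [heading=194, draw]
]
PD: pen down
PU: pen up
PU: pen up
PD: pen down
FD 16: (-3.303,-13.484) -> (-18.828,-17.355) [heading=194, draw]
LT 135: heading 194 -> 329
Final: pos=(-18.828,-17.355), heading=329, 9 segment(s) drawn

Start position: (0, 0)
Final position: (-18.828, -17.355)
Distance = 25.606; >= 1e-6 -> NOT closed

Answer: no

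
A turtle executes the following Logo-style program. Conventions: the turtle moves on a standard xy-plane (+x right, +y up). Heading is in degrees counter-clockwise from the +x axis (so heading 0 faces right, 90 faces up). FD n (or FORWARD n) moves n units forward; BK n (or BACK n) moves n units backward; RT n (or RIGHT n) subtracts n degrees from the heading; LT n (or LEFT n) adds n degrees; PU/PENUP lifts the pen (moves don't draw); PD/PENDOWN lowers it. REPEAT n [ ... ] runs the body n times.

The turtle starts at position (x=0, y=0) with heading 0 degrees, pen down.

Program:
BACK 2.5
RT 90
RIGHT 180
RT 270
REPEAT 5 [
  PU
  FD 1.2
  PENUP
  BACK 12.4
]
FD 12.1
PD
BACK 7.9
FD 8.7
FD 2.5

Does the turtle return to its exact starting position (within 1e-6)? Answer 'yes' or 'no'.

Executing turtle program step by step:
Start: pos=(0,0), heading=0, pen down
BK 2.5: (0,0) -> (-2.5,0) [heading=0, draw]
RT 90: heading 0 -> 270
RT 180: heading 270 -> 90
RT 270: heading 90 -> 180
REPEAT 5 [
  -- iteration 1/5 --
  PU: pen up
  FD 1.2: (-2.5,0) -> (-3.7,0) [heading=180, move]
  PU: pen up
  BK 12.4: (-3.7,0) -> (8.7,0) [heading=180, move]
  -- iteration 2/5 --
  PU: pen up
  FD 1.2: (8.7,0) -> (7.5,0) [heading=180, move]
  PU: pen up
  BK 12.4: (7.5,0) -> (19.9,0) [heading=180, move]
  -- iteration 3/5 --
  PU: pen up
  FD 1.2: (19.9,0) -> (18.7,0) [heading=180, move]
  PU: pen up
  BK 12.4: (18.7,0) -> (31.1,0) [heading=180, move]
  -- iteration 4/5 --
  PU: pen up
  FD 1.2: (31.1,0) -> (29.9,0) [heading=180, move]
  PU: pen up
  BK 12.4: (29.9,0) -> (42.3,0) [heading=180, move]
  -- iteration 5/5 --
  PU: pen up
  FD 1.2: (42.3,0) -> (41.1,0) [heading=180, move]
  PU: pen up
  BK 12.4: (41.1,0) -> (53.5,0) [heading=180, move]
]
FD 12.1: (53.5,0) -> (41.4,0) [heading=180, move]
PD: pen down
BK 7.9: (41.4,0) -> (49.3,0) [heading=180, draw]
FD 8.7: (49.3,0) -> (40.6,0) [heading=180, draw]
FD 2.5: (40.6,0) -> (38.1,0) [heading=180, draw]
Final: pos=(38.1,0), heading=180, 4 segment(s) drawn

Start position: (0, 0)
Final position: (38.1, 0)
Distance = 38.1; >= 1e-6 -> NOT closed

Answer: no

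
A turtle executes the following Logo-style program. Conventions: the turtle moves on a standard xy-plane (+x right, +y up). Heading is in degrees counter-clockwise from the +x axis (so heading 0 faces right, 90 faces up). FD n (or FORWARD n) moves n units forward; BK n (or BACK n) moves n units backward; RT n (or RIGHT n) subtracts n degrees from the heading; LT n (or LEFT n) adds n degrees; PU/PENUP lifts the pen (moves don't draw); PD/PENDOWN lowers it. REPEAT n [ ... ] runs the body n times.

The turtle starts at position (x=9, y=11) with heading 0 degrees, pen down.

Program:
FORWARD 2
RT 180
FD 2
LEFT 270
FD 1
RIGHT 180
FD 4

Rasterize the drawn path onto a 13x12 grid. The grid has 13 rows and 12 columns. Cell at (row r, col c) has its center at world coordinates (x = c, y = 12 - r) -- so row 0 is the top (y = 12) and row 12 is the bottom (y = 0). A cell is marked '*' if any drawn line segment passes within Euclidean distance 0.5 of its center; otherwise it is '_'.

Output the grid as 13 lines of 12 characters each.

Answer: _________*__
_________***
_________*__
_________*__
_________*__
____________
____________
____________
____________
____________
____________
____________
____________

Derivation:
Segment 0: (9,11) -> (11,11)
Segment 1: (11,11) -> (9,11)
Segment 2: (9,11) -> (9,12)
Segment 3: (9,12) -> (9,8)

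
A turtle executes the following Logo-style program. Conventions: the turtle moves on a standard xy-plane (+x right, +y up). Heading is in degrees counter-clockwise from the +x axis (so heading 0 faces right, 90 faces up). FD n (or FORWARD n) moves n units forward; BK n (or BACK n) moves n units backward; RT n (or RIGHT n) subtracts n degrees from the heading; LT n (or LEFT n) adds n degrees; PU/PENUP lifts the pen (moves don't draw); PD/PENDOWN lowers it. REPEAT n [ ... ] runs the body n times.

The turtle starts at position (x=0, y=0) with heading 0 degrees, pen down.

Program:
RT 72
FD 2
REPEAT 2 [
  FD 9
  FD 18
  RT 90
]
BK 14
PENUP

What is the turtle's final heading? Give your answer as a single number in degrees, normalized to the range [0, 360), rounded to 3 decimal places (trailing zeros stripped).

Answer: 108

Derivation:
Executing turtle program step by step:
Start: pos=(0,0), heading=0, pen down
RT 72: heading 0 -> 288
FD 2: (0,0) -> (0.618,-1.902) [heading=288, draw]
REPEAT 2 [
  -- iteration 1/2 --
  FD 9: (0.618,-1.902) -> (3.399,-10.462) [heading=288, draw]
  FD 18: (3.399,-10.462) -> (8.961,-27.581) [heading=288, draw]
  RT 90: heading 288 -> 198
  -- iteration 2/2 --
  FD 9: (8.961,-27.581) -> (0.402,-30.362) [heading=198, draw]
  FD 18: (0.402,-30.362) -> (-16.717,-35.924) [heading=198, draw]
  RT 90: heading 198 -> 108
]
BK 14: (-16.717,-35.924) -> (-12.391,-49.239) [heading=108, draw]
PU: pen up
Final: pos=(-12.391,-49.239), heading=108, 6 segment(s) drawn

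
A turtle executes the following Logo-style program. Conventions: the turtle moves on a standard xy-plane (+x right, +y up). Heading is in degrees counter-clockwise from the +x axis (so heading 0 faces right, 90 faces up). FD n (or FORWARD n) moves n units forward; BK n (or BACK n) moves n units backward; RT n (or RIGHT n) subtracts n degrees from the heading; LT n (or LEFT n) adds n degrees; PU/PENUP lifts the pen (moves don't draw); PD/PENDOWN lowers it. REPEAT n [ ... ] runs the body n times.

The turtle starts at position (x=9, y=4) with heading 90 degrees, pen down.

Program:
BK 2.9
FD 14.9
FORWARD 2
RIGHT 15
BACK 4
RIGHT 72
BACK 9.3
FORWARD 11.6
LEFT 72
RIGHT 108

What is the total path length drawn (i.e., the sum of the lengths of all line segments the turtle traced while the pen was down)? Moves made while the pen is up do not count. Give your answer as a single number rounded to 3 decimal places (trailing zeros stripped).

Executing turtle program step by step:
Start: pos=(9,4), heading=90, pen down
BK 2.9: (9,4) -> (9,1.1) [heading=90, draw]
FD 14.9: (9,1.1) -> (9,16) [heading=90, draw]
FD 2: (9,16) -> (9,18) [heading=90, draw]
RT 15: heading 90 -> 75
BK 4: (9,18) -> (7.965,14.136) [heading=75, draw]
RT 72: heading 75 -> 3
BK 9.3: (7.965,14.136) -> (-1.323,13.65) [heading=3, draw]
FD 11.6: (-1.323,13.65) -> (10.262,14.257) [heading=3, draw]
LT 72: heading 3 -> 75
RT 108: heading 75 -> 327
Final: pos=(10.262,14.257), heading=327, 6 segment(s) drawn

Segment lengths:
  seg 1: (9,4) -> (9,1.1), length = 2.9
  seg 2: (9,1.1) -> (9,16), length = 14.9
  seg 3: (9,16) -> (9,18), length = 2
  seg 4: (9,18) -> (7.965,14.136), length = 4
  seg 5: (7.965,14.136) -> (-1.323,13.65), length = 9.3
  seg 6: (-1.323,13.65) -> (10.262,14.257), length = 11.6
Total = 44.7

Answer: 44.7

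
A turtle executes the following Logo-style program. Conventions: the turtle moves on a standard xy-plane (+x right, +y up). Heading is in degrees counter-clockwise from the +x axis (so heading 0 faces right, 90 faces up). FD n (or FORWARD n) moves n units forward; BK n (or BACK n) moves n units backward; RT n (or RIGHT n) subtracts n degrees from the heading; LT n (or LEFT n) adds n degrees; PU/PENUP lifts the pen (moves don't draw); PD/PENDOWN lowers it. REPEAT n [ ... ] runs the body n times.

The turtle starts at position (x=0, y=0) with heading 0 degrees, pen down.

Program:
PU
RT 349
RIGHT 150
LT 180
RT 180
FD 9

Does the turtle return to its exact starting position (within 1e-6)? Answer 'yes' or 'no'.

Executing turtle program step by step:
Start: pos=(0,0), heading=0, pen down
PU: pen up
RT 349: heading 0 -> 11
RT 150: heading 11 -> 221
LT 180: heading 221 -> 41
RT 180: heading 41 -> 221
FD 9: (0,0) -> (-6.792,-5.905) [heading=221, move]
Final: pos=(-6.792,-5.905), heading=221, 0 segment(s) drawn

Start position: (0, 0)
Final position: (-6.792, -5.905)
Distance = 9; >= 1e-6 -> NOT closed

Answer: no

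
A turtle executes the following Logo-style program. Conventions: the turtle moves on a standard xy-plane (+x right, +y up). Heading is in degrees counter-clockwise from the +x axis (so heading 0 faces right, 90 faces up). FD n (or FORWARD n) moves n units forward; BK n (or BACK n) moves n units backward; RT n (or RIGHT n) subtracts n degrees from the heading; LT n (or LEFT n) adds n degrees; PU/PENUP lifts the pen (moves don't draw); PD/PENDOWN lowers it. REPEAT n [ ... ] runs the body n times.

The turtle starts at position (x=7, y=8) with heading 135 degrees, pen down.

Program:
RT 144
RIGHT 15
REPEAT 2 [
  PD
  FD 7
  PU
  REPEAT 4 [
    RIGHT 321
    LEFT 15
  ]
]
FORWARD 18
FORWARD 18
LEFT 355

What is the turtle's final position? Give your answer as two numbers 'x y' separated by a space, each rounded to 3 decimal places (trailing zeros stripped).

Answer: 30.636 30.451

Derivation:
Executing turtle program step by step:
Start: pos=(7,8), heading=135, pen down
RT 144: heading 135 -> 351
RT 15: heading 351 -> 336
REPEAT 2 [
  -- iteration 1/2 --
  PD: pen down
  FD 7: (7,8) -> (13.395,5.153) [heading=336, draw]
  PU: pen up
  REPEAT 4 [
    -- iteration 1/4 --
    RT 321: heading 336 -> 15
    LT 15: heading 15 -> 30
    -- iteration 2/4 --
    RT 321: heading 30 -> 69
    LT 15: heading 69 -> 84
    -- iteration 3/4 --
    RT 321: heading 84 -> 123
    LT 15: heading 123 -> 138
    -- iteration 4/4 --
    RT 321: heading 138 -> 177
    LT 15: heading 177 -> 192
  ]
  -- iteration 2/2 --
  PD: pen down
  FD 7: (13.395,5.153) -> (6.548,3.697) [heading=192, draw]
  PU: pen up
  REPEAT 4 [
    -- iteration 1/4 --
    RT 321: heading 192 -> 231
    LT 15: heading 231 -> 246
    -- iteration 2/4 --
    RT 321: heading 246 -> 285
    LT 15: heading 285 -> 300
    -- iteration 3/4 --
    RT 321: heading 300 -> 339
    LT 15: heading 339 -> 354
    -- iteration 4/4 --
    RT 321: heading 354 -> 33
    LT 15: heading 33 -> 48
  ]
]
FD 18: (6.548,3.697) -> (18.592,17.074) [heading=48, move]
FD 18: (18.592,17.074) -> (30.636,30.451) [heading=48, move]
LT 355: heading 48 -> 43
Final: pos=(30.636,30.451), heading=43, 2 segment(s) drawn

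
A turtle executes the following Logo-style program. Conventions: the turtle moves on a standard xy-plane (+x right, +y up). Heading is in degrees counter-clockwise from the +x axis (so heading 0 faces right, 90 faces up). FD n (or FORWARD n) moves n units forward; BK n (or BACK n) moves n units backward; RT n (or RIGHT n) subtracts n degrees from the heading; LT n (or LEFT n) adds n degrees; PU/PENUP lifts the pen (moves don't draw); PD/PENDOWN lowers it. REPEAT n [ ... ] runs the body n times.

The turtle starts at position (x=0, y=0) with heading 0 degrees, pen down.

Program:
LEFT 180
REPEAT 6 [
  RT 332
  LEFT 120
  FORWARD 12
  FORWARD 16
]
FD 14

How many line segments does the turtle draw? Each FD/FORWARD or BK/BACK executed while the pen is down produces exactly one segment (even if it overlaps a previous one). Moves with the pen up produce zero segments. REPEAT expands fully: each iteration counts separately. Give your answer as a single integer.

Answer: 13

Derivation:
Executing turtle program step by step:
Start: pos=(0,0), heading=0, pen down
LT 180: heading 0 -> 180
REPEAT 6 [
  -- iteration 1/6 --
  RT 332: heading 180 -> 208
  LT 120: heading 208 -> 328
  FD 12: (0,0) -> (10.177,-6.359) [heading=328, draw]
  FD 16: (10.177,-6.359) -> (23.745,-14.838) [heading=328, draw]
  -- iteration 2/6 --
  RT 332: heading 328 -> 356
  LT 120: heading 356 -> 116
  FD 12: (23.745,-14.838) -> (18.485,-4.052) [heading=116, draw]
  FD 16: (18.485,-4.052) -> (11.471,10.328) [heading=116, draw]
  -- iteration 3/6 --
  RT 332: heading 116 -> 144
  LT 120: heading 144 -> 264
  FD 12: (11.471,10.328) -> (10.217,-1.606) [heading=264, draw]
  FD 16: (10.217,-1.606) -> (8.544,-17.518) [heading=264, draw]
  -- iteration 4/6 --
  RT 332: heading 264 -> 292
  LT 120: heading 292 -> 52
  FD 12: (8.544,-17.518) -> (15.932,-8.062) [heading=52, draw]
  FD 16: (15.932,-8.062) -> (25.783,4.546) [heading=52, draw]
  -- iteration 5/6 --
  RT 332: heading 52 -> 80
  LT 120: heading 80 -> 200
  FD 12: (25.783,4.546) -> (14.506,0.442) [heading=200, draw]
  FD 16: (14.506,0.442) -> (-0.529,-5.03) [heading=200, draw]
  -- iteration 6/6 --
  RT 332: heading 200 -> 228
  LT 120: heading 228 -> 348
  FD 12: (-0.529,-5.03) -> (11.209,-7.525) [heading=348, draw]
  FD 16: (11.209,-7.525) -> (26.859,-10.852) [heading=348, draw]
]
FD 14: (26.859,-10.852) -> (40.553,-13.763) [heading=348, draw]
Final: pos=(40.553,-13.763), heading=348, 13 segment(s) drawn
Segments drawn: 13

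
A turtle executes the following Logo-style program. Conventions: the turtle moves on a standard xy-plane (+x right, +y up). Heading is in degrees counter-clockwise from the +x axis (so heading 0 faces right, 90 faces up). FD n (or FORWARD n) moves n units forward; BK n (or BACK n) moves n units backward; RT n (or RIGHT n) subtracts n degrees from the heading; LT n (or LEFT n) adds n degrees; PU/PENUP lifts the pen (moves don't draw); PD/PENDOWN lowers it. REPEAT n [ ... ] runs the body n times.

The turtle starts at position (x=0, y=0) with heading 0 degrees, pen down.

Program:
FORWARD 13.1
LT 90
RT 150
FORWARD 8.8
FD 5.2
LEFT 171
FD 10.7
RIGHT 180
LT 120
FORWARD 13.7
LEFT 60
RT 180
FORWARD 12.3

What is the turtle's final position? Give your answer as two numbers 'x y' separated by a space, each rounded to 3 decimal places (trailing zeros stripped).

Answer: 29.295 -2.971

Derivation:
Executing turtle program step by step:
Start: pos=(0,0), heading=0, pen down
FD 13.1: (0,0) -> (13.1,0) [heading=0, draw]
LT 90: heading 0 -> 90
RT 150: heading 90 -> 300
FD 8.8: (13.1,0) -> (17.5,-7.621) [heading=300, draw]
FD 5.2: (17.5,-7.621) -> (20.1,-12.124) [heading=300, draw]
LT 171: heading 300 -> 111
FD 10.7: (20.1,-12.124) -> (16.265,-2.135) [heading=111, draw]
RT 180: heading 111 -> 291
LT 120: heading 291 -> 51
FD 13.7: (16.265,-2.135) -> (24.887,8.512) [heading=51, draw]
LT 60: heading 51 -> 111
RT 180: heading 111 -> 291
FD 12.3: (24.887,8.512) -> (29.295,-2.971) [heading=291, draw]
Final: pos=(29.295,-2.971), heading=291, 6 segment(s) drawn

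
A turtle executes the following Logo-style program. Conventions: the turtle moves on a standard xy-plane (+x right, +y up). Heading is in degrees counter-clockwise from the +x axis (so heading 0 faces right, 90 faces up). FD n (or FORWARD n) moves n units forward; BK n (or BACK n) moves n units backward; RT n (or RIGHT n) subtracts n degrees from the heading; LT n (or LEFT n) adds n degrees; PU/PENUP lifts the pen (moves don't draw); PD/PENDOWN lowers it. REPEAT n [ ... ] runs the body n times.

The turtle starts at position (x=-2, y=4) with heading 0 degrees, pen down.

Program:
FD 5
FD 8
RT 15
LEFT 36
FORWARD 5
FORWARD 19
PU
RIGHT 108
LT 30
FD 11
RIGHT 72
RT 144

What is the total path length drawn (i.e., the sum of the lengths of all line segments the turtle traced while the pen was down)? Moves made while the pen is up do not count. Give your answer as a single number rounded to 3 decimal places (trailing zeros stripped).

Answer: 37

Derivation:
Executing turtle program step by step:
Start: pos=(-2,4), heading=0, pen down
FD 5: (-2,4) -> (3,4) [heading=0, draw]
FD 8: (3,4) -> (11,4) [heading=0, draw]
RT 15: heading 0 -> 345
LT 36: heading 345 -> 21
FD 5: (11,4) -> (15.668,5.792) [heading=21, draw]
FD 19: (15.668,5.792) -> (33.406,12.601) [heading=21, draw]
PU: pen up
RT 108: heading 21 -> 273
LT 30: heading 273 -> 303
FD 11: (33.406,12.601) -> (39.397,3.375) [heading=303, move]
RT 72: heading 303 -> 231
RT 144: heading 231 -> 87
Final: pos=(39.397,3.375), heading=87, 4 segment(s) drawn

Segment lengths:
  seg 1: (-2,4) -> (3,4), length = 5
  seg 2: (3,4) -> (11,4), length = 8
  seg 3: (11,4) -> (15.668,5.792), length = 5
  seg 4: (15.668,5.792) -> (33.406,12.601), length = 19
Total = 37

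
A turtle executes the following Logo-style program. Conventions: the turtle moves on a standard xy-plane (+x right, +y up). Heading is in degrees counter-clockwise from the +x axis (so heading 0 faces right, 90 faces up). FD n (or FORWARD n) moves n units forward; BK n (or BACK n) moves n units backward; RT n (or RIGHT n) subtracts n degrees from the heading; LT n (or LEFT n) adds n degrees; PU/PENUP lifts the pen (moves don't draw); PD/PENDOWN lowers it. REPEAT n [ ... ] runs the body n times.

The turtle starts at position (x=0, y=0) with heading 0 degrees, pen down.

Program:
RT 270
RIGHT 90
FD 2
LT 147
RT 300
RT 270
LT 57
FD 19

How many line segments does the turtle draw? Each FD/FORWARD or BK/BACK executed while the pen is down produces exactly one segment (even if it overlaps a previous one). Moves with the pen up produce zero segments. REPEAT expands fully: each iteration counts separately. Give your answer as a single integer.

Executing turtle program step by step:
Start: pos=(0,0), heading=0, pen down
RT 270: heading 0 -> 90
RT 90: heading 90 -> 0
FD 2: (0,0) -> (2,0) [heading=0, draw]
LT 147: heading 0 -> 147
RT 300: heading 147 -> 207
RT 270: heading 207 -> 297
LT 57: heading 297 -> 354
FD 19: (2,0) -> (20.896,-1.986) [heading=354, draw]
Final: pos=(20.896,-1.986), heading=354, 2 segment(s) drawn
Segments drawn: 2

Answer: 2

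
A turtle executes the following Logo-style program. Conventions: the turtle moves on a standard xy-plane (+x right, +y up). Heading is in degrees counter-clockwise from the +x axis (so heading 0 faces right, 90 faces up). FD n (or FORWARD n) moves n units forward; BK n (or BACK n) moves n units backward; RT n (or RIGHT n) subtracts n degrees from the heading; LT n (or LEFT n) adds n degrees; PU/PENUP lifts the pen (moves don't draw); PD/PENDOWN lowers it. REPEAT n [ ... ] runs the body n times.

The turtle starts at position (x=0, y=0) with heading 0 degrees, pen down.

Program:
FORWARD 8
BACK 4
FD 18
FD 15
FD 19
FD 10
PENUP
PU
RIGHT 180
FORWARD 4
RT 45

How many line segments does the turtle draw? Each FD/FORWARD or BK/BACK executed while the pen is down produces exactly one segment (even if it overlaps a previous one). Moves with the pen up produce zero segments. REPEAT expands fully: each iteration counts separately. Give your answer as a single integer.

Executing turtle program step by step:
Start: pos=(0,0), heading=0, pen down
FD 8: (0,0) -> (8,0) [heading=0, draw]
BK 4: (8,0) -> (4,0) [heading=0, draw]
FD 18: (4,0) -> (22,0) [heading=0, draw]
FD 15: (22,0) -> (37,0) [heading=0, draw]
FD 19: (37,0) -> (56,0) [heading=0, draw]
FD 10: (56,0) -> (66,0) [heading=0, draw]
PU: pen up
PU: pen up
RT 180: heading 0 -> 180
FD 4: (66,0) -> (62,0) [heading=180, move]
RT 45: heading 180 -> 135
Final: pos=(62,0), heading=135, 6 segment(s) drawn
Segments drawn: 6

Answer: 6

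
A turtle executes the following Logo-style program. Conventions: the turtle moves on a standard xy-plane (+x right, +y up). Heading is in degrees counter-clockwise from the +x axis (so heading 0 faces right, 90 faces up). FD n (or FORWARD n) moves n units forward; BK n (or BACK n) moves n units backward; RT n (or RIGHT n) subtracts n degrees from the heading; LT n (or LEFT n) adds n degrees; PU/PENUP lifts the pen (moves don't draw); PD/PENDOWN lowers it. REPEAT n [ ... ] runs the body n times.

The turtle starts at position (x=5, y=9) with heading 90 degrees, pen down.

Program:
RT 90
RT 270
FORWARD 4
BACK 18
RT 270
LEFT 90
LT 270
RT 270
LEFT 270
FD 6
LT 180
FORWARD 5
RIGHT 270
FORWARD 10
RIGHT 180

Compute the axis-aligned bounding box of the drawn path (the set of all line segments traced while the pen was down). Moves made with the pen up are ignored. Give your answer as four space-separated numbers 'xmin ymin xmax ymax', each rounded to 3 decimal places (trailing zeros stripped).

Executing turtle program step by step:
Start: pos=(5,9), heading=90, pen down
RT 90: heading 90 -> 0
RT 270: heading 0 -> 90
FD 4: (5,9) -> (5,13) [heading=90, draw]
BK 18: (5,13) -> (5,-5) [heading=90, draw]
RT 270: heading 90 -> 180
LT 90: heading 180 -> 270
LT 270: heading 270 -> 180
RT 270: heading 180 -> 270
LT 270: heading 270 -> 180
FD 6: (5,-5) -> (-1,-5) [heading=180, draw]
LT 180: heading 180 -> 0
FD 5: (-1,-5) -> (4,-5) [heading=0, draw]
RT 270: heading 0 -> 90
FD 10: (4,-5) -> (4,5) [heading=90, draw]
RT 180: heading 90 -> 270
Final: pos=(4,5), heading=270, 5 segment(s) drawn

Segment endpoints: x in {-1, 4, 4, 5, 5, 5}, y in {-5, -5, 5, 9, 13}
xmin=-1, ymin=-5, xmax=5, ymax=13

Answer: -1 -5 5 13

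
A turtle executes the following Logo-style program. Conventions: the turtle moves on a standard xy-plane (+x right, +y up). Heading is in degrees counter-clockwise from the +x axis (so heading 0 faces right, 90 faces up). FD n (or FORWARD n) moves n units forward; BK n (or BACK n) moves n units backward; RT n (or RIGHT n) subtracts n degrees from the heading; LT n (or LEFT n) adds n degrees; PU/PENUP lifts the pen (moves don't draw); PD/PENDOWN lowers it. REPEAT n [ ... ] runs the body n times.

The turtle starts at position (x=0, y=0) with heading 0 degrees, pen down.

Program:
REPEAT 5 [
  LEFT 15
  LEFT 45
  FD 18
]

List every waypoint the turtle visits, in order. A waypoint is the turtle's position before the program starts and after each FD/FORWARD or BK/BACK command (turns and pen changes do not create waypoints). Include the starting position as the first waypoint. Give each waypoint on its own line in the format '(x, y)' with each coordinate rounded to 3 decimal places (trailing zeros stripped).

Executing turtle program step by step:
Start: pos=(0,0), heading=0, pen down
REPEAT 5 [
  -- iteration 1/5 --
  LT 15: heading 0 -> 15
  LT 45: heading 15 -> 60
  FD 18: (0,0) -> (9,15.588) [heading=60, draw]
  -- iteration 2/5 --
  LT 15: heading 60 -> 75
  LT 45: heading 75 -> 120
  FD 18: (9,15.588) -> (0,31.177) [heading=120, draw]
  -- iteration 3/5 --
  LT 15: heading 120 -> 135
  LT 45: heading 135 -> 180
  FD 18: (0,31.177) -> (-18,31.177) [heading=180, draw]
  -- iteration 4/5 --
  LT 15: heading 180 -> 195
  LT 45: heading 195 -> 240
  FD 18: (-18,31.177) -> (-27,15.588) [heading=240, draw]
  -- iteration 5/5 --
  LT 15: heading 240 -> 255
  LT 45: heading 255 -> 300
  FD 18: (-27,15.588) -> (-18,0) [heading=300, draw]
]
Final: pos=(-18,0), heading=300, 5 segment(s) drawn
Waypoints (6 total):
(0, 0)
(9, 15.588)
(0, 31.177)
(-18, 31.177)
(-27, 15.588)
(-18, 0)

Answer: (0, 0)
(9, 15.588)
(0, 31.177)
(-18, 31.177)
(-27, 15.588)
(-18, 0)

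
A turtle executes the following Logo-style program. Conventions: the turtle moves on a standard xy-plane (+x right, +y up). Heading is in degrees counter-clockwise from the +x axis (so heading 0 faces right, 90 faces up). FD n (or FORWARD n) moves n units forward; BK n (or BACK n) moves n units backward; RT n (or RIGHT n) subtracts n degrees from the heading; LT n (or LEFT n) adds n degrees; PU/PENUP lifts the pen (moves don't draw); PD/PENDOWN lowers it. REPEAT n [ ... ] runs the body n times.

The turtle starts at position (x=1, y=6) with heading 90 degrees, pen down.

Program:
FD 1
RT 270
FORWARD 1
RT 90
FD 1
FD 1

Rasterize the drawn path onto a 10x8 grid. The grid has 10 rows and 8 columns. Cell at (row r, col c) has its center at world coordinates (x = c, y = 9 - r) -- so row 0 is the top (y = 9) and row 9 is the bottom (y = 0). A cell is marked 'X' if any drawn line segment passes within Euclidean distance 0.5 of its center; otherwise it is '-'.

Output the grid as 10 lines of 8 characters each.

Answer: X-------
X-------
XX------
-X------
--------
--------
--------
--------
--------
--------

Derivation:
Segment 0: (1,6) -> (1,7)
Segment 1: (1,7) -> (0,7)
Segment 2: (0,7) -> (-0,8)
Segment 3: (-0,8) -> (-0,9)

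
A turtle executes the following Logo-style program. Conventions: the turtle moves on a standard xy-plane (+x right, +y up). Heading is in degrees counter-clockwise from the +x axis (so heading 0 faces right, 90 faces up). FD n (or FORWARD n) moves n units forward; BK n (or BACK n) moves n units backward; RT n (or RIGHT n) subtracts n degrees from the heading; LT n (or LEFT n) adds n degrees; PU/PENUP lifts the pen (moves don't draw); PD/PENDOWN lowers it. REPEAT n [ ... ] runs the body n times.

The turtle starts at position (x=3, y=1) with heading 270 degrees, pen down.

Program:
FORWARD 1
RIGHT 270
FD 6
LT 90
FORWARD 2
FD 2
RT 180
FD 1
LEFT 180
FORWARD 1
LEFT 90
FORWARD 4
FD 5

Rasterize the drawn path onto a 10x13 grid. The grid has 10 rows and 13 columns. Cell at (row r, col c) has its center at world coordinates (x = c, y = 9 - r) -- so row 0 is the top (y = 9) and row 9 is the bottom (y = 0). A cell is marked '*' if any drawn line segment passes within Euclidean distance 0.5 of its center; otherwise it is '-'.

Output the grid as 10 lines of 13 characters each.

Answer: -------------
-------------
-------------
-------------
-------------
**********---
---------*---
---------*---
---*-----*---
---*******---

Derivation:
Segment 0: (3,1) -> (3,0)
Segment 1: (3,0) -> (9,0)
Segment 2: (9,0) -> (9,2)
Segment 3: (9,2) -> (9,4)
Segment 4: (9,4) -> (9,3)
Segment 5: (9,3) -> (9,4)
Segment 6: (9,4) -> (5,4)
Segment 7: (5,4) -> (0,4)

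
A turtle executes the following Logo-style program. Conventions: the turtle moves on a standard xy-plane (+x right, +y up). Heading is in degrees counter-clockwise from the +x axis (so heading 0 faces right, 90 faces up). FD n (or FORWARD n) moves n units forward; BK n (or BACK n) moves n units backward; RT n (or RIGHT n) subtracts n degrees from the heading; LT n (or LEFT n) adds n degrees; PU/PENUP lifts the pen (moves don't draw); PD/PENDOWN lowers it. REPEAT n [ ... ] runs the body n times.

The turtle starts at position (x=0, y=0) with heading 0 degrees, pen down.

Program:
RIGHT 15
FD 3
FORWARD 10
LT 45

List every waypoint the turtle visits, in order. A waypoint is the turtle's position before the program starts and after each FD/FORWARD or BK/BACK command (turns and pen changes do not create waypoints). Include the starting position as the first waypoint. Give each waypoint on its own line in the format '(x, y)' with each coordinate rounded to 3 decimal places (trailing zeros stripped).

Answer: (0, 0)
(2.898, -0.776)
(12.557, -3.365)

Derivation:
Executing turtle program step by step:
Start: pos=(0,0), heading=0, pen down
RT 15: heading 0 -> 345
FD 3: (0,0) -> (2.898,-0.776) [heading=345, draw]
FD 10: (2.898,-0.776) -> (12.557,-3.365) [heading=345, draw]
LT 45: heading 345 -> 30
Final: pos=(12.557,-3.365), heading=30, 2 segment(s) drawn
Waypoints (3 total):
(0, 0)
(2.898, -0.776)
(12.557, -3.365)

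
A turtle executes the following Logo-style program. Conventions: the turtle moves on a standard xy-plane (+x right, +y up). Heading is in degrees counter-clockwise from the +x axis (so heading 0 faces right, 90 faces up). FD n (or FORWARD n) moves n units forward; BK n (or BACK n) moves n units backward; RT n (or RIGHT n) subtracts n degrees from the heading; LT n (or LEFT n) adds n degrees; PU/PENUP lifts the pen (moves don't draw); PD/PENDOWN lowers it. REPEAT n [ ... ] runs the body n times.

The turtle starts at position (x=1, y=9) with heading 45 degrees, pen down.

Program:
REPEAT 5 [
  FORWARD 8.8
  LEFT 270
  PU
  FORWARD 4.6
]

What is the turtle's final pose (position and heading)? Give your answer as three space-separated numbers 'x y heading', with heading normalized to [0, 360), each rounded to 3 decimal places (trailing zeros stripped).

Executing turtle program step by step:
Start: pos=(1,9), heading=45, pen down
REPEAT 5 [
  -- iteration 1/5 --
  FD 8.8: (1,9) -> (7.223,15.223) [heading=45, draw]
  LT 270: heading 45 -> 315
  PU: pen up
  FD 4.6: (7.223,15.223) -> (10.475,11.97) [heading=315, move]
  -- iteration 2/5 --
  FD 8.8: (10.475,11.97) -> (16.698,5.747) [heading=315, move]
  LT 270: heading 315 -> 225
  PU: pen up
  FD 4.6: (16.698,5.747) -> (13.445,2.495) [heading=225, move]
  -- iteration 3/5 --
  FD 8.8: (13.445,2.495) -> (7.223,-3.728) [heading=225, move]
  LT 270: heading 225 -> 135
  PU: pen up
  FD 4.6: (7.223,-3.728) -> (3.97,-0.475) [heading=135, move]
  -- iteration 4/5 --
  FD 8.8: (3.97,-0.475) -> (-2.253,5.747) [heading=135, move]
  LT 270: heading 135 -> 45
  PU: pen up
  FD 4.6: (-2.253,5.747) -> (1,9) [heading=45, move]
  -- iteration 5/5 --
  FD 8.8: (1,9) -> (7.223,15.223) [heading=45, move]
  LT 270: heading 45 -> 315
  PU: pen up
  FD 4.6: (7.223,15.223) -> (10.475,11.97) [heading=315, move]
]
Final: pos=(10.475,11.97), heading=315, 1 segment(s) drawn

Answer: 10.475 11.97 315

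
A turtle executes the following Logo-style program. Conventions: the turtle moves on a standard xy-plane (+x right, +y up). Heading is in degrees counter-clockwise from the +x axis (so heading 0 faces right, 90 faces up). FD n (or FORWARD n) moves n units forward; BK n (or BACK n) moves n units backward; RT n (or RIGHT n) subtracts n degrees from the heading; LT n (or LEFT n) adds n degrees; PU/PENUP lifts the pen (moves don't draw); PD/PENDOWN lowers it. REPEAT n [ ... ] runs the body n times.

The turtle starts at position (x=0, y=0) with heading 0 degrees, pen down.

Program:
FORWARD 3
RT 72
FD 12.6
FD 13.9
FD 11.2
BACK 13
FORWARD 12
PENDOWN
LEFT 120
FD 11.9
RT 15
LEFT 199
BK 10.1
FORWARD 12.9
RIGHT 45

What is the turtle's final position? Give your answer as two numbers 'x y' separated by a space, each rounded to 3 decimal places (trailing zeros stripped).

Executing turtle program step by step:
Start: pos=(0,0), heading=0, pen down
FD 3: (0,0) -> (3,0) [heading=0, draw]
RT 72: heading 0 -> 288
FD 12.6: (3,0) -> (6.894,-11.983) [heading=288, draw]
FD 13.9: (6.894,-11.983) -> (11.189,-25.203) [heading=288, draw]
FD 11.2: (11.189,-25.203) -> (14.65,-35.855) [heading=288, draw]
BK 13: (14.65,-35.855) -> (10.633,-23.491) [heading=288, draw]
FD 12: (10.633,-23.491) -> (14.341,-34.904) [heading=288, draw]
PD: pen down
LT 120: heading 288 -> 48
FD 11.9: (14.341,-34.904) -> (22.304,-26.06) [heading=48, draw]
RT 15: heading 48 -> 33
LT 199: heading 33 -> 232
BK 10.1: (22.304,-26.06) -> (28.522,-18.101) [heading=232, draw]
FD 12.9: (28.522,-18.101) -> (20.58,-28.267) [heading=232, draw]
RT 45: heading 232 -> 187
Final: pos=(20.58,-28.267), heading=187, 9 segment(s) drawn

Answer: 20.58 -28.267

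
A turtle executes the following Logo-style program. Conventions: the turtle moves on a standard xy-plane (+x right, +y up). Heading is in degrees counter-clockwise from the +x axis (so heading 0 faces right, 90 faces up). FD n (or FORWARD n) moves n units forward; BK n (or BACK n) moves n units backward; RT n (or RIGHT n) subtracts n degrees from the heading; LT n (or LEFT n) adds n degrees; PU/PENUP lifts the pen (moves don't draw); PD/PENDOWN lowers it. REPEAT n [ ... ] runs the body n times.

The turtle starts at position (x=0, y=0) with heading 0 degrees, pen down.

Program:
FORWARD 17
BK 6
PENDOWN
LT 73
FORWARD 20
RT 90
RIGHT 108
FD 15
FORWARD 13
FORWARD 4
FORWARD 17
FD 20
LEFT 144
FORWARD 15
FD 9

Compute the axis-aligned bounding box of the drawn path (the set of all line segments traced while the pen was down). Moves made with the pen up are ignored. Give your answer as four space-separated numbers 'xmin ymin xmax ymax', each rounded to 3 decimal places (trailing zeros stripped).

Executing turtle program step by step:
Start: pos=(0,0), heading=0, pen down
FD 17: (0,0) -> (17,0) [heading=0, draw]
BK 6: (17,0) -> (11,0) [heading=0, draw]
PD: pen down
LT 73: heading 0 -> 73
FD 20: (11,0) -> (16.847,19.126) [heading=73, draw]
RT 90: heading 73 -> 343
RT 108: heading 343 -> 235
FD 15: (16.847,19.126) -> (8.244,6.839) [heading=235, draw]
FD 13: (8.244,6.839) -> (0.787,-3.81) [heading=235, draw]
FD 4: (0.787,-3.81) -> (-1.507,-7.087) [heading=235, draw]
FD 17: (-1.507,-7.087) -> (-11.258,-21.012) [heading=235, draw]
FD 20: (-11.258,-21.012) -> (-22.729,-37.395) [heading=235, draw]
LT 144: heading 235 -> 19
FD 15: (-22.729,-37.395) -> (-8.547,-32.512) [heading=19, draw]
FD 9: (-8.547,-32.512) -> (-0.037,-29.582) [heading=19, draw]
Final: pos=(-0.037,-29.582), heading=19, 10 segment(s) drawn

Segment endpoints: x in {-22.729, -11.258, -8.547, -1.507, -0.037, 0, 0.787, 8.244, 11, 16.847, 17}, y in {-37.395, -32.512, -29.582, -21.012, -7.087, -3.81, 0, 6.839, 19.126}
xmin=-22.729, ymin=-37.395, xmax=17, ymax=19.126

Answer: -22.729 -37.395 17 19.126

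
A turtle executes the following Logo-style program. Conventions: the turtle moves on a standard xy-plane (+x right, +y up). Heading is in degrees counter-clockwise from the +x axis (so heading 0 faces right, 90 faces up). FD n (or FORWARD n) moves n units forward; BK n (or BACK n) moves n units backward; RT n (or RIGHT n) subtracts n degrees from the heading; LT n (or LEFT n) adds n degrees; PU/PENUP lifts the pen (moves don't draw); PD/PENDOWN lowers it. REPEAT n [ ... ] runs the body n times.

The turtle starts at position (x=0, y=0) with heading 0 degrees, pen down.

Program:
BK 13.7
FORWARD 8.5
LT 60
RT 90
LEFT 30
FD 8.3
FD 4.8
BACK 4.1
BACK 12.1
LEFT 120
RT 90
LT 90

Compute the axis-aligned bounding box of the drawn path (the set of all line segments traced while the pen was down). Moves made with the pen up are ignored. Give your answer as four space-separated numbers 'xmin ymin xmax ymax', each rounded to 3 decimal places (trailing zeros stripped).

Answer: -13.7 0 7.9 0

Derivation:
Executing turtle program step by step:
Start: pos=(0,0), heading=0, pen down
BK 13.7: (0,0) -> (-13.7,0) [heading=0, draw]
FD 8.5: (-13.7,0) -> (-5.2,0) [heading=0, draw]
LT 60: heading 0 -> 60
RT 90: heading 60 -> 330
LT 30: heading 330 -> 0
FD 8.3: (-5.2,0) -> (3.1,0) [heading=0, draw]
FD 4.8: (3.1,0) -> (7.9,0) [heading=0, draw]
BK 4.1: (7.9,0) -> (3.8,0) [heading=0, draw]
BK 12.1: (3.8,0) -> (-8.3,0) [heading=0, draw]
LT 120: heading 0 -> 120
RT 90: heading 120 -> 30
LT 90: heading 30 -> 120
Final: pos=(-8.3,0), heading=120, 6 segment(s) drawn

Segment endpoints: x in {-13.7, -8.3, -5.2, 0, 3.1, 3.8, 7.9}, y in {0}
xmin=-13.7, ymin=0, xmax=7.9, ymax=0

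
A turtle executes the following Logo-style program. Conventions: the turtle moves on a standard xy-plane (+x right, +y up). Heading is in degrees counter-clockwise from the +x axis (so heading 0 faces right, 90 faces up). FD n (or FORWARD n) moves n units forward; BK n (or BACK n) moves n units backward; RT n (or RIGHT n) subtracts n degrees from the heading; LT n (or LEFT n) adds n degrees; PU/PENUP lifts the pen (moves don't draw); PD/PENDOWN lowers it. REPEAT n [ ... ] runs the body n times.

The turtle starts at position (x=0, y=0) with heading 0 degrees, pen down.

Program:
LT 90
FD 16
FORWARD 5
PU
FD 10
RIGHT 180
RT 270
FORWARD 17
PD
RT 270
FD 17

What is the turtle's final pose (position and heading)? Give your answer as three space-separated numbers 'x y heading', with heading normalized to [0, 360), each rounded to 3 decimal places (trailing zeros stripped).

Executing turtle program step by step:
Start: pos=(0,0), heading=0, pen down
LT 90: heading 0 -> 90
FD 16: (0,0) -> (0,16) [heading=90, draw]
FD 5: (0,16) -> (0,21) [heading=90, draw]
PU: pen up
FD 10: (0,21) -> (0,31) [heading=90, move]
RT 180: heading 90 -> 270
RT 270: heading 270 -> 0
FD 17: (0,31) -> (17,31) [heading=0, move]
PD: pen down
RT 270: heading 0 -> 90
FD 17: (17,31) -> (17,48) [heading=90, draw]
Final: pos=(17,48), heading=90, 3 segment(s) drawn

Answer: 17 48 90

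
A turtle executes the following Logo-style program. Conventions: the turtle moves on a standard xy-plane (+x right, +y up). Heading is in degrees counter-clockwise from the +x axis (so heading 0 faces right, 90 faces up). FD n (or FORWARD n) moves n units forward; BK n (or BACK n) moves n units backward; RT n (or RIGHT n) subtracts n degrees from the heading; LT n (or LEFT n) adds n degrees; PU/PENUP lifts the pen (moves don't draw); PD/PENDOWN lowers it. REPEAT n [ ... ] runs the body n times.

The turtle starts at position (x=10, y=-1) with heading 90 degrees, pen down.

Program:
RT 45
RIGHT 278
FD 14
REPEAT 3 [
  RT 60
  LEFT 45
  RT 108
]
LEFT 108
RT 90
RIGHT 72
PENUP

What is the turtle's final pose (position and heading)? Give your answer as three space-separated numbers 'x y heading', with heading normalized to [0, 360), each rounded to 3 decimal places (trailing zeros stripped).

Answer: 1.575 10.181 64

Derivation:
Executing turtle program step by step:
Start: pos=(10,-1), heading=90, pen down
RT 45: heading 90 -> 45
RT 278: heading 45 -> 127
FD 14: (10,-1) -> (1.575,10.181) [heading=127, draw]
REPEAT 3 [
  -- iteration 1/3 --
  RT 60: heading 127 -> 67
  LT 45: heading 67 -> 112
  RT 108: heading 112 -> 4
  -- iteration 2/3 --
  RT 60: heading 4 -> 304
  LT 45: heading 304 -> 349
  RT 108: heading 349 -> 241
  -- iteration 3/3 --
  RT 60: heading 241 -> 181
  LT 45: heading 181 -> 226
  RT 108: heading 226 -> 118
]
LT 108: heading 118 -> 226
RT 90: heading 226 -> 136
RT 72: heading 136 -> 64
PU: pen up
Final: pos=(1.575,10.181), heading=64, 1 segment(s) drawn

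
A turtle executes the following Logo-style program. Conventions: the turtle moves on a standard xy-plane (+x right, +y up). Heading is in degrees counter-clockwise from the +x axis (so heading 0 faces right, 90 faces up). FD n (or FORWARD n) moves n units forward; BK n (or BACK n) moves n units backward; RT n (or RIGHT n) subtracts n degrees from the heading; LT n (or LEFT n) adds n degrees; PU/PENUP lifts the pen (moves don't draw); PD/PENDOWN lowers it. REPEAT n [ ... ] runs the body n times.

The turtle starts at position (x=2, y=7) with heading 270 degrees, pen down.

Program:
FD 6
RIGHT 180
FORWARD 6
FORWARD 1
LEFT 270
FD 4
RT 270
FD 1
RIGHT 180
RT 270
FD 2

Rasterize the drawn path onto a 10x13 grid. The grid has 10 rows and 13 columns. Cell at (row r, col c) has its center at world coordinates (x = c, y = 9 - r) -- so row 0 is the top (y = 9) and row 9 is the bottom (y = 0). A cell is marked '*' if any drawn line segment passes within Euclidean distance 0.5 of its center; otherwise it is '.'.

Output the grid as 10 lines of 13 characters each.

Segment 0: (2,7) -> (2,1)
Segment 1: (2,1) -> (2,7)
Segment 2: (2,7) -> (2,8)
Segment 3: (2,8) -> (6,8)
Segment 4: (6,8) -> (6,9)
Segment 5: (6,9) -> (8,9)

Answer: ......***....
..*****......
..*..........
..*..........
..*..........
..*..........
..*..........
..*..........
..*..........
.............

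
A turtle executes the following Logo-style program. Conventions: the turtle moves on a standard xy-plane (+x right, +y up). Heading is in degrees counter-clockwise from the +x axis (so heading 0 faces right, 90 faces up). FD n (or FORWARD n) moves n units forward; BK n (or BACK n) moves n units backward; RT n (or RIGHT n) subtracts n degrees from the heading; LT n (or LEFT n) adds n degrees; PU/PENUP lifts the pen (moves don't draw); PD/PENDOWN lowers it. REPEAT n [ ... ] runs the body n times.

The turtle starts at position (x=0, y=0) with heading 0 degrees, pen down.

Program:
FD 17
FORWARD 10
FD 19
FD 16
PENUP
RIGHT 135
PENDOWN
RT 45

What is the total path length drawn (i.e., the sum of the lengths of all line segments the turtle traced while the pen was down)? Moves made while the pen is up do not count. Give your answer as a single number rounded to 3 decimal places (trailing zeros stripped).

Executing turtle program step by step:
Start: pos=(0,0), heading=0, pen down
FD 17: (0,0) -> (17,0) [heading=0, draw]
FD 10: (17,0) -> (27,0) [heading=0, draw]
FD 19: (27,0) -> (46,0) [heading=0, draw]
FD 16: (46,0) -> (62,0) [heading=0, draw]
PU: pen up
RT 135: heading 0 -> 225
PD: pen down
RT 45: heading 225 -> 180
Final: pos=(62,0), heading=180, 4 segment(s) drawn

Segment lengths:
  seg 1: (0,0) -> (17,0), length = 17
  seg 2: (17,0) -> (27,0), length = 10
  seg 3: (27,0) -> (46,0), length = 19
  seg 4: (46,0) -> (62,0), length = 16
Total = 62

Answer: 62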